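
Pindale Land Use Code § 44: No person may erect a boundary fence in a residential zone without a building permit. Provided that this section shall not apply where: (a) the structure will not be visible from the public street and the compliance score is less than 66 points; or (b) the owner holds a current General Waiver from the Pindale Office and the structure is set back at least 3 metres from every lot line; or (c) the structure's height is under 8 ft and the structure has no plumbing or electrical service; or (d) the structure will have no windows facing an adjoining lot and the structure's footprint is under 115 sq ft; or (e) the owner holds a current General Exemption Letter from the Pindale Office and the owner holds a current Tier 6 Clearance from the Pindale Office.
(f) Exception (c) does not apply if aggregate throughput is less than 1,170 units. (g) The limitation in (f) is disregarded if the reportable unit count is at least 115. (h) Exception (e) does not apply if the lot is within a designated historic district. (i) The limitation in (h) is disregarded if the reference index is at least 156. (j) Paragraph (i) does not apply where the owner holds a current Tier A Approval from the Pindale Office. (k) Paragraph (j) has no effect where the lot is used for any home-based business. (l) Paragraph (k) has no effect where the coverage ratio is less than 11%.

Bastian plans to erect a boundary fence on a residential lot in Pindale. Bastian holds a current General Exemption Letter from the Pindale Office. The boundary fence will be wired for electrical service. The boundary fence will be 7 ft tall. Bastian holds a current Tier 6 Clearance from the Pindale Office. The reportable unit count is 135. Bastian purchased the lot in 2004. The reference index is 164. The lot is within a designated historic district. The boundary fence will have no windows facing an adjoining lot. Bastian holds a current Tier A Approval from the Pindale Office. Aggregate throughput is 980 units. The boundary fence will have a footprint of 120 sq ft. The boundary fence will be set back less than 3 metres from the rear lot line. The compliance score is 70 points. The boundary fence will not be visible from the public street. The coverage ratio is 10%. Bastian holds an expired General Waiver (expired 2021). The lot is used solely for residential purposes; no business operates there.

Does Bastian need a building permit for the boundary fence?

Exception (a) requires that the compliance score is less than 66 points; but the compliance score is 70 points, not less than 66 points, so (a) is unavailable.
Exception (b) does not apply: the General Waiver is not current.
Exception (c) does not apply: electrical service is planned.
Exception (d) requires that the structure's footprint is under 115 sq ft; but the structure's footprint is 120 sq ft, not under 115 sq ft, so (d) is unavailable.
All of (e)'s requirements are met (a current General Exemption Letter is held; a current Tier 6 Clearance is held). Turning to paragraphs (h)–(l): (h) operates against (e): the lot is in a historic district. (i) would limit (h) — the reference index is 164, meeting the 156 threshold — but (j) sets (i) aside: (j) is engaged — a current Tier A Approval is held. (k) is inapplicable (the lot is solely residential), so (j) stands. (e) is therefore removed.
No exception applies. The general rule governs.

Yes — Bastian must obtain a building permit.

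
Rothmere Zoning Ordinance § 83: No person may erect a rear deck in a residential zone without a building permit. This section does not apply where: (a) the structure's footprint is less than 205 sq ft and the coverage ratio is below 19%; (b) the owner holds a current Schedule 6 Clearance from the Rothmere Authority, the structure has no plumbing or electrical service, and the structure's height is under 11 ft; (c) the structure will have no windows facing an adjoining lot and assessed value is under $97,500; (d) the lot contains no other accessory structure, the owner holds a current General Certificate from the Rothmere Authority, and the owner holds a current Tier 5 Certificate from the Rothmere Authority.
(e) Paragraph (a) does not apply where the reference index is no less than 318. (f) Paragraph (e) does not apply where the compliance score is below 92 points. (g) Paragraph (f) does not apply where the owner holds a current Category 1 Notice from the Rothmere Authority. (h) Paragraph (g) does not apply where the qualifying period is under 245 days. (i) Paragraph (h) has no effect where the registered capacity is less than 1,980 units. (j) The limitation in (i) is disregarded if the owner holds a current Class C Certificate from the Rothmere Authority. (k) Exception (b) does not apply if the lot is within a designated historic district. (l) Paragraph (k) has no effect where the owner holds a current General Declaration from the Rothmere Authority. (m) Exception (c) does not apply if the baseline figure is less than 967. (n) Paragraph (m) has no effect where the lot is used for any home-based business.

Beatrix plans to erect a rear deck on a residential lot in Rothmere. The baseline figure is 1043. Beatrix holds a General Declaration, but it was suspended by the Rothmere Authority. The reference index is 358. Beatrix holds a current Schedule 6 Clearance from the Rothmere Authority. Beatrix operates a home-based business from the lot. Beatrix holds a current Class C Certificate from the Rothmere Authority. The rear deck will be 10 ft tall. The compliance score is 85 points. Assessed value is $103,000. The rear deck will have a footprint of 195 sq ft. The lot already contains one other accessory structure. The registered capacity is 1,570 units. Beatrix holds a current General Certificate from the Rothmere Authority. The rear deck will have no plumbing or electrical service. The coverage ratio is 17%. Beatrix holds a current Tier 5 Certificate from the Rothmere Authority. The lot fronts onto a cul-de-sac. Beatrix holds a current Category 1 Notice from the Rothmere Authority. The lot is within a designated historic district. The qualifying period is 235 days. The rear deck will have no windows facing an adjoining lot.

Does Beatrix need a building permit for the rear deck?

All of (a)'s requirements are met (the structure's footprint is 195 sq ft, less than the 205 sq ft limit; the coverage ratio is 17%, below the 19% limit). Applying paragraphs (e)–(j): (e) operates (the reference index is 358, meeting the 318 threshold), but is overridden by (f): (f) operates against (e): the compliance score is 85 points, below the 92 points limit. (g) is engaged (a current Category 1 Notice is held), but is itself disapplied by (h): (h) is triggered — the qualifying period is 235 days, under the 245 days limit. (i) would limit (h) — the registered capacity is 1,570 units, less than the 1,980 units limit — but (j) sets (i) aside: (j) operates against (i): a current Class C Certificate is held. (a) remains available.
Exception (b)'s conditions are all satisfied: a current Schedule 6 Clearance is held; there is no plumbing or electrical service; the structure's height is 10 ft, under the 11 ft limit. But applying paragraphs (k)–(l): (k) operates — the lot is in a historic district. (l), which would lift (k), is not engaged — no current General Declaration is held. So (b) is unavailable.
Exception (c) requires that assessed value is under $97,500; but assessed value is $103,000, not under $97,500, so (c) is unavailable.
Exception (d) requires that the lot contains no other accessory structure; but the lot already has another accessory structure, so (d) is unavailable.

No — exception (a) applies; Beatrix does not need a building permit.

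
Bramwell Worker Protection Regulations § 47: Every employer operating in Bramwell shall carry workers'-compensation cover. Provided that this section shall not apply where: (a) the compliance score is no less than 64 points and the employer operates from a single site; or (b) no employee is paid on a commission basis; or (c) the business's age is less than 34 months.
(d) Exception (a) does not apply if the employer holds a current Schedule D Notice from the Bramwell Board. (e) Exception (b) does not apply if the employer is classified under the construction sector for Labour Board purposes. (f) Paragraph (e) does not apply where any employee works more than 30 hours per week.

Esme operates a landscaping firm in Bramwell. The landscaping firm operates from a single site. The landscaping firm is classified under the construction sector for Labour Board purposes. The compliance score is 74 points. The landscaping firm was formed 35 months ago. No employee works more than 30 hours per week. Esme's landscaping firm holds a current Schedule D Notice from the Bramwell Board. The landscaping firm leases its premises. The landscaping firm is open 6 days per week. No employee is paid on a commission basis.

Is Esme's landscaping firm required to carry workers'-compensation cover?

Yes — Esme's landscaping firm must carry workers'-compensation cover.

Exception (a): the compliance score is 74 points, meeting the 64 points threshold; the employer operates from a single site — every condition holds. But applying paragraph (d): (d) is engaged — a current Schedule D Notice is held. So (a) is unavailable.
Exception (b)'s conditions are all satisfied: no employee is paid on commission. But: (e) operates against (b): the landscaping firm is classified under the construction sector. (f) is inapplicable (no employee exceeds 30 hours/week), so (e) stands. So (b) is unavailable.
Exception (c) does not apply: the business's age is 35 months, not less than 34 months.
No exception applies. The general rule governs.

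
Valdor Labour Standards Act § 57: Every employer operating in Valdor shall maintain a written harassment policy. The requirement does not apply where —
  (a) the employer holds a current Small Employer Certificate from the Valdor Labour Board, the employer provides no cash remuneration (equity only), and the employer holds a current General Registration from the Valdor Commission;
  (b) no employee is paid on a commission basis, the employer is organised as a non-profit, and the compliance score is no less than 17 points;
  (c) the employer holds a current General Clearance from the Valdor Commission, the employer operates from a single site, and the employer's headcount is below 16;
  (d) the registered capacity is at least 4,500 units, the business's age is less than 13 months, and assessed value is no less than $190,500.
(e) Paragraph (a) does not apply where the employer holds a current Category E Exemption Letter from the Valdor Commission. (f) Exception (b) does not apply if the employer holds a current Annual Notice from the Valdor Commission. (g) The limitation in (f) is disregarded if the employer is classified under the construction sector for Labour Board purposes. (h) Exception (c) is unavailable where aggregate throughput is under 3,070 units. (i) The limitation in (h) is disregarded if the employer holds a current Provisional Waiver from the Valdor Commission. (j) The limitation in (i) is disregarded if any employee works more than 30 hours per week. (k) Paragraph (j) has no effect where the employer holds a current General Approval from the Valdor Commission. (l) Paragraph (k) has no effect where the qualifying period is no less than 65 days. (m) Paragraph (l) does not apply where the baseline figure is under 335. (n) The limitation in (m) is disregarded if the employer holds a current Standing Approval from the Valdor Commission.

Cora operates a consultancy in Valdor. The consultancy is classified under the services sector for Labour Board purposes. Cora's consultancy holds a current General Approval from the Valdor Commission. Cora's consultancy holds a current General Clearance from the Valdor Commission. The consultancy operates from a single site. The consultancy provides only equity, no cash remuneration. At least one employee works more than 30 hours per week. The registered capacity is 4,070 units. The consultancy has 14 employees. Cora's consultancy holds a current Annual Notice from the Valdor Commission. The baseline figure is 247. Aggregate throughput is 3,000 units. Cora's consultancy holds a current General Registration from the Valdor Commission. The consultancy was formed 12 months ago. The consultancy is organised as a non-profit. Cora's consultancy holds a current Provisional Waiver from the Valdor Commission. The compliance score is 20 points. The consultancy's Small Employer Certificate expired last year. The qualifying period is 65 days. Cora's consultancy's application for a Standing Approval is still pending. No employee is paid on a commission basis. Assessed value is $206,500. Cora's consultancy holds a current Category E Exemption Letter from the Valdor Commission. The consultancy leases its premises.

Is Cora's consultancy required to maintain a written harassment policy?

No — exception (c) applies; Cora's consultancy is not required to maintain a written harassment policy.

Exception (a) does not apply: the Small Employer Certificate has expired.
Exception (b): no employee is paid on commission; the employer is a non-profit; the compliance score is 20 points, meeting the 17 points threshold — every condition holds. Turning to paragraphs (f)–(g): (f) operates against (b): a current Annual Notice is held. (g) does not operate here (the consultancy is classified under the services sector), so (f) stands. So (b) is unavailable.
Exception (c) is satisfied on its face — a current General Clearance is held; the employer operates from a single site; the employer's headcount is 14, below the 16 limit. Considering the limiting provisions: (h) applies (aggregate throughput is 3,000 units, under the 3,070 units limit), but is displaced by (i): (i) operates against (h): a current Provisional Waiver is held. (j) is triggered (at least one employee exceeds 30 hours/week), but is overridden by (k): (k) operates against (j): a current General Approval is held. (l) operates (the qualifying period is 65 days, meeting the 65 days threshold), but is set aside by (m): (m) operates against (l): the baseline figure is 247, under the 335 limit. (n) is not triggered (no current Standing Approval is held), so (m) stands. So (c) applies.
Exception (d) fails — the registered capacity is 4,070 units, short of 4,500 units.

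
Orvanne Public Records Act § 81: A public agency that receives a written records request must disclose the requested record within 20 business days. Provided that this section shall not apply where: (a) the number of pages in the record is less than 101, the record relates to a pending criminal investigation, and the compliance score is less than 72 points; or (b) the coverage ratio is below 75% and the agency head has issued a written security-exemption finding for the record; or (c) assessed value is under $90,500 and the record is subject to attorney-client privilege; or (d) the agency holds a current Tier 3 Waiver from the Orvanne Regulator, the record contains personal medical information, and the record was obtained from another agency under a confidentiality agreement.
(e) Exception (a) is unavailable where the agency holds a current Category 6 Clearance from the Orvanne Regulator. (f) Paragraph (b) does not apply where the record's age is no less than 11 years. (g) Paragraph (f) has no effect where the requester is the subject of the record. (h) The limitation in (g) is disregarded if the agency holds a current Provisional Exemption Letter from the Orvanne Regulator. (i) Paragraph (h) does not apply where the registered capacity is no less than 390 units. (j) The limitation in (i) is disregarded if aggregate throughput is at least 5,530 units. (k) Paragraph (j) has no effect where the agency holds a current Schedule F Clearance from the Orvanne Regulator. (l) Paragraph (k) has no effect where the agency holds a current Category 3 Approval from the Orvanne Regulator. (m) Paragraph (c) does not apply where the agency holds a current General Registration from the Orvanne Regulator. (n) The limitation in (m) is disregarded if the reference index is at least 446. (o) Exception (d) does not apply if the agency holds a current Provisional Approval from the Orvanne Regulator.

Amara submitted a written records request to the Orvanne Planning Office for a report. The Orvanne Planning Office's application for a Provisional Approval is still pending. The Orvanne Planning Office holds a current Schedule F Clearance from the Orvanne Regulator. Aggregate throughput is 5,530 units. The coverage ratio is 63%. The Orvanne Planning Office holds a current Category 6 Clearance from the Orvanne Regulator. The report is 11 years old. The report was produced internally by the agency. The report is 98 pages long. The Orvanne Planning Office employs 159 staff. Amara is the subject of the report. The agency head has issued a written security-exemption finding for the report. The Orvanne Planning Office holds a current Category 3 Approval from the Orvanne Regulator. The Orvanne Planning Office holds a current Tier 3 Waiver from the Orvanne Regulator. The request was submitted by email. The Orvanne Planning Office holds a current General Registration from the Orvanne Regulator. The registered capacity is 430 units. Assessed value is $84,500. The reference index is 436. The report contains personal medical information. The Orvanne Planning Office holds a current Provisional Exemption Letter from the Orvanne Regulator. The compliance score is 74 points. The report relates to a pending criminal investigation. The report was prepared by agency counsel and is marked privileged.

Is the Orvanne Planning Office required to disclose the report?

Yes — the Orvanne Planning Office must disclose the report.

Exception (a) requires that the compliance score is less than 72 points; but the compliance score is 74 points, not less than 72 points, so (a) is unavailable.
Exception (b): the coverage ratio is 63%, below the 75% limit; a written security-exemption finding has been issued — every condition holds. However, paragraphs (f)–(l) must be considered: (f) operates against (b): the record's age is 11 years, meeting the 11 years threshold. (g) applies (Amara is the subject of the report), but is displaced by (h): (h) operates against (g): a current Provisional Exemption Letter is held. (i) would limit (h) — the registered capacity is 430 units, meeting the 390 units threshold — but (j) sets (i) aside: (j) operates against (i): aggregate throughput is 5,530 units, meeting the 5,530 units threshold. (k) is triggered (a current Schedule F Clearance is held), but yields to (l): (l) applies — a current Category 3 Approval is held. Exception (b) does not apply.
Exception (c)'s conditions are all satisfied: assessed value is $84,500, under the $90,500 limit; the report is privileged. However, paragraphs (m)–(n) must be considered: (m) operates — a current General Registration is held. (n) is inapplicable (the reference index is 436, short of 446), so (m) stands. So (c) is unavailable.
Exception (d) requires that the record was obtained from another agency under a confidentiality agreement; but the report was produced internally, so (d) is unavailable.
No exception displaces § 81.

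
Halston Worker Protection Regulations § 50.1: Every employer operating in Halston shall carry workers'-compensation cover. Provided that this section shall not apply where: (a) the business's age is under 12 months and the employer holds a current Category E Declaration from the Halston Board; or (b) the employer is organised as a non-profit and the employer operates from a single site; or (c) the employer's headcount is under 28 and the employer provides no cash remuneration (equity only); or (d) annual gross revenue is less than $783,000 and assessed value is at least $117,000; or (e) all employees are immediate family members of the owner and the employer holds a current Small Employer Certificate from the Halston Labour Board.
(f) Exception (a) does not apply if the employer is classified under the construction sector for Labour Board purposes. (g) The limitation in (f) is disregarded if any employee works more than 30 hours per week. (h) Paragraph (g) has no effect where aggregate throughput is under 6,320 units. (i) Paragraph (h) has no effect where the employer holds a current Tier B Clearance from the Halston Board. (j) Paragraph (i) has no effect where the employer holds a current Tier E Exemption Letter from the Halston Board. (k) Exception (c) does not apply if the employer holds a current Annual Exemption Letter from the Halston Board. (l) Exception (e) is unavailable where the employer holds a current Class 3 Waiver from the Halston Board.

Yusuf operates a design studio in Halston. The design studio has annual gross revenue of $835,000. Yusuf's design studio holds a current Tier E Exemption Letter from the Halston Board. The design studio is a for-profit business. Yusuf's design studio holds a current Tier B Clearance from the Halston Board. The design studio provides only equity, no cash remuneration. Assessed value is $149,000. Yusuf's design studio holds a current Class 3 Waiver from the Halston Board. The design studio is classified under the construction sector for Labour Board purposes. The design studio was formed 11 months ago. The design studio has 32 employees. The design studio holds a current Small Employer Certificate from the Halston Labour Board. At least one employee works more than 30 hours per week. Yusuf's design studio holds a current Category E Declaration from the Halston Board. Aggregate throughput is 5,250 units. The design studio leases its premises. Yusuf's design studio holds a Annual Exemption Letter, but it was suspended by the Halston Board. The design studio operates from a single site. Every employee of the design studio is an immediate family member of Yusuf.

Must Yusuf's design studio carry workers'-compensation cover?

Yes — Yusuf's design studio must carry workers'-compensation cover.

Exception (a) is satisfied on its face — the business's age is 11 months, under the 12 months limit; a current Category E Declaration is held. However, paragraphs (f)–(j) must be considered: (f) operates against (a): the design studio is classified under the construction sector. (g) applies (at least one employee exceeds 30 hours/week), but is displaced by (h): (h) operates — aggregate throughput is 5,250 units, under the 6,320 units limit. (i) would limit (h) — a current Tier B Clearance is held — but (j) sets (i) aside: (j) applies — a current Tier E Exemption Letter is held. So (a) is unavailable.
Exception (b) fails — the employer is for-profit.
Exception (c) requires that the employer's headcount is under 28; but the employer's headcount is 32, not under 28, so (c) is unavailable.
Exception (d) does not apply: annual gross revenue is $835,000, not less than $783,000.
All of (e)'s requirements are met (every employee is an immediate family member; a current Small Employer Certificate is held). But: (l) applies — a current Class 3 Waiver is held. (e) is therefore removed.
No exception is made out. Yusuf's design studio falls within the general rule.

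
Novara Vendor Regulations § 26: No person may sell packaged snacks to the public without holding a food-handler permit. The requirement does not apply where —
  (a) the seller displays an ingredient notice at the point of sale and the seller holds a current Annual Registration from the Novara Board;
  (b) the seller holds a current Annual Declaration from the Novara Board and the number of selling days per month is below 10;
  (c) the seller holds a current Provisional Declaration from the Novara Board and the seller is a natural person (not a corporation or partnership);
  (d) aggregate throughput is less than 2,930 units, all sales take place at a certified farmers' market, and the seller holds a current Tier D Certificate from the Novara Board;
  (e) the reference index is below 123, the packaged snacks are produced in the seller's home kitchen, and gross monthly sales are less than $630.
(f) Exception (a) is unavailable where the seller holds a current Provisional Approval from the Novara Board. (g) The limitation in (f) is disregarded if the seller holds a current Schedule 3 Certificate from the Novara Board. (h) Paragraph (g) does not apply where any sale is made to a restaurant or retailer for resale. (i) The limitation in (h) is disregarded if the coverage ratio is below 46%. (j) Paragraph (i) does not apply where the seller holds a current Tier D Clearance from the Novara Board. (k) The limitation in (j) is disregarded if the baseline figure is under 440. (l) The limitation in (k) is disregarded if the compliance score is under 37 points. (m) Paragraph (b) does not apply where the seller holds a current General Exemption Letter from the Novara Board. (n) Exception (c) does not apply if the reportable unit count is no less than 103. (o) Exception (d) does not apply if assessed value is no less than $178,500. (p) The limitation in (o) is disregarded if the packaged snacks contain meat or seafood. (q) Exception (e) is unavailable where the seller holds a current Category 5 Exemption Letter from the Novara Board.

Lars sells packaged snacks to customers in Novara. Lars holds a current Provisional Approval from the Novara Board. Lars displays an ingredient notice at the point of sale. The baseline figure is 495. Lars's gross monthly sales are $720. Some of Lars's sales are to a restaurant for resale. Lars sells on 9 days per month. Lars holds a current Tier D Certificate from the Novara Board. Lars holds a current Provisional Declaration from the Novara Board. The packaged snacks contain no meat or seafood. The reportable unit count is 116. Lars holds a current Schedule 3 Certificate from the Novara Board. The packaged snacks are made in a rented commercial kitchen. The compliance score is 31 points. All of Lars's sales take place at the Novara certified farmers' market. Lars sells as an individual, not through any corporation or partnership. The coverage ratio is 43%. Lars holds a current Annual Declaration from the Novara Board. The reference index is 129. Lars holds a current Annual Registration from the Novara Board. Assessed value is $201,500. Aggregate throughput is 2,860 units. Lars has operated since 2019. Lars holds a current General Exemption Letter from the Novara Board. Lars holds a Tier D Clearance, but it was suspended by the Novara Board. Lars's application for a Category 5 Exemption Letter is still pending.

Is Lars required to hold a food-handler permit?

No — exception (a) applies; Lars is not required to hold a food-handler permit.

All of (a)'s requirements are met (an ingredient notice is displayed; a current Annual Registration is held). Under paragraphs (f)–(l): (f) would limit (a) — a current Provisional Approval is held — but (g) sets (f) aside: (g) applies — a current Schedule 3 Certificate is held. (h) would limit (g) — some sales are to a restaurant for resale — but (i) sets (h) aside: (i) operates — the coverage ratio is 43%, below the 46% limit. (j) is inapplicable (there is no Tier D Clearance in force), so (i) stands. Exception (a) stands.
Exception (b) is satisfied on its face — a current Annual Declaration is held; the number of selling days per month is 9, below the 10 limit. But applying paragraph (m): (m) operates — a current General Exemption Letter is held. Exception (b) does not apply.
Exception (c) is satisfied on its face — a current Provisional Declaration is held; the seller is a natural person. However, paragraph (n) must be considered: (n) is engaged — the reportable unit count is 116, meeting the 103 threshold. Exception (c) does not apply.
All of (d)'s requirements are met (aggregate throughput is 2,860 units, less than the 2,930 units limit; all sales are at a certified farmers' market; a current Tier D Certificate is held). But applying paragraphs (o)–(p): (o) is engaged — assessed value is $201,500, meeting the $178,500 threshold. (p), which would lift (o), is not engaged — the packaged snacks contain no meat or seafood. So (d) is unavailable.
Exception (e) fails — the reference index is 129, not below 123.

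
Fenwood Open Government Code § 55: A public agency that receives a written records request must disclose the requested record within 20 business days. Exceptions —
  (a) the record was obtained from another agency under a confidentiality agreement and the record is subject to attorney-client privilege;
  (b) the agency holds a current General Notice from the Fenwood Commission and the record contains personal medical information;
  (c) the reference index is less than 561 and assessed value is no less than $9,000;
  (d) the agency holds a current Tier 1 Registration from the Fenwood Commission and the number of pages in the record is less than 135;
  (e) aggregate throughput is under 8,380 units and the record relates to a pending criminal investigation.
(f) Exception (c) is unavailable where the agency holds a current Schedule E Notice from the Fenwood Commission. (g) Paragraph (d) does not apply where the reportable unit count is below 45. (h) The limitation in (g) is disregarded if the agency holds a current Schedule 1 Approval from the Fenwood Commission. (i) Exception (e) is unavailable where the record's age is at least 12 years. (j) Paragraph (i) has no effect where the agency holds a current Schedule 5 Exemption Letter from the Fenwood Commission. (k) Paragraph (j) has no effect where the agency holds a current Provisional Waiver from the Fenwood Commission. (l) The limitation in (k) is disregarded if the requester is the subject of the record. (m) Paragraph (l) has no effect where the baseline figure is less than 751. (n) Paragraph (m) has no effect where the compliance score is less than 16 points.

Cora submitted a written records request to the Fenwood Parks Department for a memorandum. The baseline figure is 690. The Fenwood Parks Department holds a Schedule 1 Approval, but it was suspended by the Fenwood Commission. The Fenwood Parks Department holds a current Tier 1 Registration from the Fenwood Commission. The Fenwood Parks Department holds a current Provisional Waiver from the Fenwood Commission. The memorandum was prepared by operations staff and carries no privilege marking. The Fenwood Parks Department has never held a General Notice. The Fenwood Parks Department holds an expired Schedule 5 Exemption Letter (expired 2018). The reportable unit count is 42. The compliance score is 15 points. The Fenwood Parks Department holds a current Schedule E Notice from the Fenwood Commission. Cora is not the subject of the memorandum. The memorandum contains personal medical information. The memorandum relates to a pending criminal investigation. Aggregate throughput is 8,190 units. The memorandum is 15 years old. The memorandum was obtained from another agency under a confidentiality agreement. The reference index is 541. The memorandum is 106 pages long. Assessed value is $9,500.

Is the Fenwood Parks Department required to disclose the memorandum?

Yes — the Fenwood Parks Department must disclose the memorandum.

Exception (a) does not apply: the memorandum carries no privilege marking.
Exception (b) requires that the agency holds a current General Notice from the Fenwood Commission; but there is no General Notice in force, so (b) is unavailable.
Exception (c) is satisfied on its face — the reference index is 541, less than the 561 limit; assessed value is $9,500, meeting the $9,000 threshold. But: (f) operates against (c): a current Schedule E Notice is held. Exception (c) does not apply.
Exception (d): a current Tier 1 Registration is held; the number of pages in the record is 106, less than the 135 limit — every condition holds. But: (g) operates against (d): the reportable unit count is 42, below the 45 limit. (h) does not operate here (there is no Schedule 1 Approval in force), so (g) stands. So (d) is unavailable.
Exception (e)'s conditions are all satisfied: aggregate throughput is 8,190 units, under the 8,380 units limit; the memorandum relates to a pending investigation. But applying paragraphs (i)–(n): (i) operates against (e): the record's age is 15 years, meeting the 12 years threshold. (j), which would lift (i), is not triggered — there is no Schedule 5 Exemption Letter in force. (e) is therefore removed.
No exception displaces § 55.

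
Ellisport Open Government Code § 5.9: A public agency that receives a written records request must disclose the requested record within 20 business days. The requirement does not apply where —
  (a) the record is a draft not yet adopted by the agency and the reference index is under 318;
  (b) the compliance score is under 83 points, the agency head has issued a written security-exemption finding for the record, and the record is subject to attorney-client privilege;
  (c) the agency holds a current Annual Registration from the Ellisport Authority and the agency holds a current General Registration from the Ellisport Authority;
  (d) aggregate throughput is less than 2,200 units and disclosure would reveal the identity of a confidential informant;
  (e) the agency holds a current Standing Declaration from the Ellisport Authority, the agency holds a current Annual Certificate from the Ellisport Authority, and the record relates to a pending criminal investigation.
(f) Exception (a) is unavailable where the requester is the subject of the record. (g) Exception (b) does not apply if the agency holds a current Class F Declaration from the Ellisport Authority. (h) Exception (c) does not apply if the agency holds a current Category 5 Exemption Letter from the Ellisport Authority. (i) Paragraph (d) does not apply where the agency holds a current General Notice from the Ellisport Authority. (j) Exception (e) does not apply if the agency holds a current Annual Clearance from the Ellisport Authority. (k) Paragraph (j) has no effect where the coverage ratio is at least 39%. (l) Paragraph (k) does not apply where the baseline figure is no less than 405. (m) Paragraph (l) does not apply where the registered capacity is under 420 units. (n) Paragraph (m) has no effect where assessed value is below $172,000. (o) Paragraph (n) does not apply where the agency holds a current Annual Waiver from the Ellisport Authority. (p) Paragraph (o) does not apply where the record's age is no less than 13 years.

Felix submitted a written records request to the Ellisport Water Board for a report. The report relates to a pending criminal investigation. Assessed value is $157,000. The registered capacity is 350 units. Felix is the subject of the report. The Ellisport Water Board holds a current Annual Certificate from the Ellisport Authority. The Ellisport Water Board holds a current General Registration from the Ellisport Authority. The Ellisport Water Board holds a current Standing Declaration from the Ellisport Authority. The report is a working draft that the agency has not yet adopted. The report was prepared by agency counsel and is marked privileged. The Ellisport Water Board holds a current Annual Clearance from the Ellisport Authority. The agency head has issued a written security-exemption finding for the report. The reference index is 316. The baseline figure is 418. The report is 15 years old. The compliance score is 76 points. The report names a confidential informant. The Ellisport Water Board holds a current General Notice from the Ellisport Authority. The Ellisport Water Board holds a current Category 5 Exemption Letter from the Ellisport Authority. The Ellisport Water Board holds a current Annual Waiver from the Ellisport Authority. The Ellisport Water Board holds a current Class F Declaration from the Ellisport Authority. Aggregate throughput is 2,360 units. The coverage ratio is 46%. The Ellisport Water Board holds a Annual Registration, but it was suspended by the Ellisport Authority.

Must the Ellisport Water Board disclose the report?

All of (a)'s requirements are met (the report is an unadopted draft; the reference index is 316, under the 318 limit). Turning to paragraph (f): (f) operates — Felix is the subject of the report. Exception (a) does not apply.
Exception (b) is satisfied on its face — the compliance score is 76 points, under the 83 points limit; a written security-exemption finding has been issued; the report is privileged. Turning to paragraph (g): (g) operates — a current Class F Declaration is held. Exception (b) does not apply.
Exception (c) requires that the agency holds a current Annual Registration from the Ellisport Authority; but no current Annual Registration is held, so (c) is unavailable.
Exception (d) fails — aggregate throughput is 2,360 units, not less than 2,200 units.
All of (e)'s requirements are met (a current Standing Declaration is held; a current Annual Certificate is held; the report relates to a pending investigation). Turning to paragraphs (j)–(p): (j) is engaged — a current Annual Clearance is held. (k) would limit (j) — the coverage ratio is 46%, meeting the 39% threshold — but (l) sets (k) aside: (l) operates — the baseline figure is 418, meeting the 405 threshold. (m) would limit (l) — the registered capacity is 350 units, under the 420 units limit — but (n) sets (m) aside: (n) is engaged — assessed value is $157,000, below the $172,000 limit. (o) would limit (n) — a current Annual Waiver is held — but (p) sets (o) aside: (p) operates against (o): the record's age is 15 years, meeting the 13 years threshold. Exception (e) does not apply.
None of the exceptions is available; § 5.9 applies in full.

Yes — the Ellisport Water Board must disclose the report.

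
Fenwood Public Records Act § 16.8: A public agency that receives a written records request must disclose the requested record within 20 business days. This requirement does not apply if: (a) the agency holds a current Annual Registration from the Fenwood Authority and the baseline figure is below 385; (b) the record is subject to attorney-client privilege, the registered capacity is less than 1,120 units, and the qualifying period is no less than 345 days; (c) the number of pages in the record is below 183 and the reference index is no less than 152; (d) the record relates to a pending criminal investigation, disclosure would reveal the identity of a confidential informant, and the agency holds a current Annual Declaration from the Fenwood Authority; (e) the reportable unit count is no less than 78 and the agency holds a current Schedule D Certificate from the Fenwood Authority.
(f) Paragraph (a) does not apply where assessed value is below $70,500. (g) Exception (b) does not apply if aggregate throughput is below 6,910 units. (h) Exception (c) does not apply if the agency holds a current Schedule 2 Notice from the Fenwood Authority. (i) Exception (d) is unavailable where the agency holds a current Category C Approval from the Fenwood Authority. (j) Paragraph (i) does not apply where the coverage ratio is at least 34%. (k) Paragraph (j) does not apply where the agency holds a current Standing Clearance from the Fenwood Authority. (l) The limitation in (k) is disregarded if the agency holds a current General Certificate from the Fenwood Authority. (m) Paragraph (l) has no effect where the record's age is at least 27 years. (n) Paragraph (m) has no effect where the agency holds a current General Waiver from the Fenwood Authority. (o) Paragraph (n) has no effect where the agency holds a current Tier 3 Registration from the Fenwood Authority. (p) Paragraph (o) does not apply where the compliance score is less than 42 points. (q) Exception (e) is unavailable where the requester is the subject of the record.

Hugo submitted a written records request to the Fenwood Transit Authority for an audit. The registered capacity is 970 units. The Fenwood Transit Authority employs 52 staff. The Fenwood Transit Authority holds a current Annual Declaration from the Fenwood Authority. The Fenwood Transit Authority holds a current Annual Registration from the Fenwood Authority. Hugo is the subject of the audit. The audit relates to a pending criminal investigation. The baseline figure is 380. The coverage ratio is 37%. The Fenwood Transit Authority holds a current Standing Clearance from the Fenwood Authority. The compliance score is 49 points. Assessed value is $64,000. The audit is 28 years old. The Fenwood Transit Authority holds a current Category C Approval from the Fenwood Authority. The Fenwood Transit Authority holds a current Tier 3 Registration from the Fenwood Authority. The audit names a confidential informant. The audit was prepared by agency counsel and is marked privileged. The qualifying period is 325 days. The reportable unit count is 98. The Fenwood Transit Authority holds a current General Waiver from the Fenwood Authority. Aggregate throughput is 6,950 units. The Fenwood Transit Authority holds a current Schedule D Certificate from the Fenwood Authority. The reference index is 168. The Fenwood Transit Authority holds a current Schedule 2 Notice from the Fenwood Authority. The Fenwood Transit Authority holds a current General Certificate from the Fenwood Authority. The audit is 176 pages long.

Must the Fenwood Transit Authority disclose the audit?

All of (a)'s requirements are met (a current Annual Registration is held; the baseline figure is 380, below the 385 limit). Turning to paragraph (f): (f) is engaged — assessed value is $64,000, below the $70,500 limit. Exception (a) does not apply.
Exception (b) does not apply: the qualifying period is 325 days, short of 345 days.
Exception (c)'s conditions are all satisfied: the number of pages in the record is 176, below the 183 limit; the reference index is 168, meeting the 152 threshold. But: (h) is engaged — a current Schedule 2 Notice is held. (c) is therefore removed.
All of (d)'s requirements are met (the audit relates to a pending investigation; the audit names a confidential informant; a current Annual Declaration is held). But: (i) operates — a current Category C Approval is held. (j) would limit (i) — the coverage ratio is 37%, meeting the 34% threshold — but (k) sets (j) aside: (k) operates against (j): a current Standing Clearance is held. (l) would limit (k) — a current General Certificate is held — but (m) sets (l) aside: (m) operates — the record's age is 28 years, meeting the 27 years threshold. (n) would limit (m) — a current General Waiver is held — but (o) sets (n) aside: (o) operates against (n): a current Tier 3 Registration is held. (p) is inapplicable (the compliance score is 49 points, not less than 42 points), so (o) stands. Exception (d) does not apply.
Exception (e): the reportable unit count is 98, meeting the 78 threshold; a current Schedule D Certificate is held — every condition holds. But applying paragraph (q): (q) operates against (e): Hugo is the subject of the audit. So (e) is unavailable.
None of the exceptions is available; § 16.8 applies in full.

Yes — the Fenwood Transit Authority must disclose the audit.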